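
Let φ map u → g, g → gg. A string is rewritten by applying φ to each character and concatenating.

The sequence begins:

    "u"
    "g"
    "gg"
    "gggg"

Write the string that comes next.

Apply φ to gggg symbol by symbol: g→gg, g→gg, g→gg, g→gg; joined: gg gg gg gg.

gggggggg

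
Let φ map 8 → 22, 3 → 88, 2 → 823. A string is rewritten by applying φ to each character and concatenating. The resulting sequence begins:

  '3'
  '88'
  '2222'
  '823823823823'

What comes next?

Expanding 823823823823: 8→22, 2→823, 3→88, 8→22, 2→823, 3→88, 8→22, 2→823, 3→88, 8→22, 2→823, 3→88. Concatenated: 22 823 88 22 823 88 22 823 88 22 823 88.

2282388228238822823882282388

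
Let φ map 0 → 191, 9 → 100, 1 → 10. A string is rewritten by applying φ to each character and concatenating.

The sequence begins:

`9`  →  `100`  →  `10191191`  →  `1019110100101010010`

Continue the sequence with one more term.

101911010010101911019119110191101911019119110191

Applying the rule to each of the 19 symbols of 1019110100101010010 gives the pieces 10 191 10 100 10 10 191 10 191 191 10 191 10 191 10 191 191 10 191, which concatenate to the answer.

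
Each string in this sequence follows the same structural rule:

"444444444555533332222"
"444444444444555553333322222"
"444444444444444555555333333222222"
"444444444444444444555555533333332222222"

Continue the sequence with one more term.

444444444444444444444555555553333333322222222

Reading off run lengths: 4 runs 9, 12, 15, 18; 5 runs 4, 5, 6, 7; 3 runs 4, 5, 6, 7; 2 runs 4, 5, 6, 7 — each is linear in n, where the shown terms are n = 3, 4, 5, 6.
Setting n = 7 gives 21, 8, 8, 8 characters in each block.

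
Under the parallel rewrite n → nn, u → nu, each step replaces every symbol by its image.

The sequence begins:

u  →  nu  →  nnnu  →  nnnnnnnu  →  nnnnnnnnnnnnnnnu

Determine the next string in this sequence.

Rewriting the 16 symbols of nnnnnnnnnnnnnnnu one by one yields nn nn nn nn nn nn nn nn nn nn nn nn nn nn nn nu; concatenated:

nnnnnnnnnnnnnnnnnnnnnnnnnnnnnnnu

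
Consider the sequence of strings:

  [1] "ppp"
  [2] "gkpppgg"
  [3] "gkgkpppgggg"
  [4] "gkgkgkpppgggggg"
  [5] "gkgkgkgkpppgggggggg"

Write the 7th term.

gkgkgkgkgkgkpppgggggggggggg

Every step adds gk to the front and gg to the end of the previous string.
From gkgkgkgkpppgggggggg, 2 further steps: gkgkgkgkpppgggggggg → gkgkgkgkgkpppgggggggggg → (answer).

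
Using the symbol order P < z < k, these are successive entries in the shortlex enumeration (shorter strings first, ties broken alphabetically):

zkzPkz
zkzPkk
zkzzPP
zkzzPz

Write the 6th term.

zkzzzP

Continuing the enumeration 2 steps past zkzzPz: zkzzPz → zkzzPk → (answer).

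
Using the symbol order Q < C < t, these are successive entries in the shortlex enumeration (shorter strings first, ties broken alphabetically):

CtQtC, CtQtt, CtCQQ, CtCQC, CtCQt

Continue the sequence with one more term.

CtCCQ

The successor of CtCQt increments the rightmost position that isn't already t and resets every position after it to Q.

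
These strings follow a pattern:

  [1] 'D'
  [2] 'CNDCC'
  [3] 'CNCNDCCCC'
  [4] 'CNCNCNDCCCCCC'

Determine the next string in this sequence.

Every step adds CN to the front and CC to the end of the previous string.
One more step from CNCNCNDCCCCCC gives the answer.

CNCNCNCNDCCCCCCCC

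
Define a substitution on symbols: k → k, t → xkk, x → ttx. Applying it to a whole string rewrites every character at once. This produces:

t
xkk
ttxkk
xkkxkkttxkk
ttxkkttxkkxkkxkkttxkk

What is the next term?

Applying the rule to each of the 21 symbols of ttxkkttxkkxkkxkkttxkk gives the pieces xkk xkk ttx k k xkk xkk ttx k k ttx k k ttx k k xkk xkk ttx k k, which concatenate to the answer.

xkkxkkttxkkxkkxkkttxkkttxkkttxkkxkkxkkttxkk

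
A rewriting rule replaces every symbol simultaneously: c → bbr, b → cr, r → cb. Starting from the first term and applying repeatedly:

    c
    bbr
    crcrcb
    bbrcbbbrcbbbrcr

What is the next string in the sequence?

Rewriting the 15 symbols of bbrcbbbrcbbbrcr one by one yields cr cr cb bbr cr cr cr cb bbr cr cr cr cb bbr cb; concatenated:

crcrcbbbrcrcrcrcbbbrcrcrcrcbbbrcb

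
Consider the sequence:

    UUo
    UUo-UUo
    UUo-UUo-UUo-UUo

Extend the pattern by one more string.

s(k+1) = s(k)·-·s(k) — each term doubles the last with '-' between the halves.
Doubling UUo-UUo-UUo-UUo with '-' between the halves:

UUo-UUo-UUo-UUo-UUo-UUo-UUo-UUo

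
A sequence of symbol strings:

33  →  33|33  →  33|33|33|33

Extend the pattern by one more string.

33|33|33|33|33|33|33|33

Every step duplicates the string with '|' between the halves.
One more doubling of 33|33|33|33 gives the answer.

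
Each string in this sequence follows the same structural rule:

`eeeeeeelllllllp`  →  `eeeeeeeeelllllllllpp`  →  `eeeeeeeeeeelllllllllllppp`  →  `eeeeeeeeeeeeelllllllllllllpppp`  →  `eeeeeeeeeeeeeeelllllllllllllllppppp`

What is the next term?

The n-th term is 2n+1 e's then 2n+1 l's then n-2 p's, where the shown terms are n = 3, 4, 5, 6, 7.
For the next term, n = 8, so the run lengths are 17, 17, 6.

eeeeeeeeeeeeeeeeelllllllllllllllllpppppp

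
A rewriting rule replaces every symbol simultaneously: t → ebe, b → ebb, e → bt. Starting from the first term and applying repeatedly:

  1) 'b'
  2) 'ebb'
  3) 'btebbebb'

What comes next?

ebbebebtebbebbbtebbebb

Apply φ to btebbebb symbol by symbol: b→ebb, t→ebe, e→bt, b→ebb, b→ebb, e→bt, b→ebb, b→ebb; joined: ebb ebe bt ebb ebb bt ebb ebb.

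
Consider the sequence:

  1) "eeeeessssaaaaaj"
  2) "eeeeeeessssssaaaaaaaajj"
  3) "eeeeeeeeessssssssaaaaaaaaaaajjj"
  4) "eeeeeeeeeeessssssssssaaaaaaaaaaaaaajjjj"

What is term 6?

Each string has the form e^{2n+3} s^{2n+2} a^{3n+2} j^{n} (n = 1, 2, …).
Setting n = 6 gives 15, 14, 20, 6 characters in each block.

eeeeeeeeeeeeeeessssssssssssssaaaaaaaaaaaaaaaaaaaajjjjjj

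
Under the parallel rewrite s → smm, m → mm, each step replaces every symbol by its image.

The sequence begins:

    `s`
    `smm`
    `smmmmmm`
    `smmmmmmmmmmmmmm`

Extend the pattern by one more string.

Replace each of the 15 characters of smmmmmmmmmmmmmm in place — smm mm mm mm mm mm mm mm mm mm mm mm mm mm mm — and concatenate.

smmmmmmmmmmmmmmmmmmmmmmmmmmmmmm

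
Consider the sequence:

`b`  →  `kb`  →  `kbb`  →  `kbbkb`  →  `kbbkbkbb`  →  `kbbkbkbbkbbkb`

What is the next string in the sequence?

From term 3 onward, concatenate the last term with the second-to-last: kb·b = kbb, kbb·kb = kbbkb, …
So term 7 is kbbkbkbbkbbkb·kbbkbkbb.

kbbkbkbbkbbkbkbbkbkbb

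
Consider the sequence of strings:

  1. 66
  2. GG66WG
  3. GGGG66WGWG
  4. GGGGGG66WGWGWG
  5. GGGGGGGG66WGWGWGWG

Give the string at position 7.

GGGGGGGGGGGG66WGWGWGWGWGWG

Every step adds GG to the front and WG to the end of the previous string.
From GGGGGGGG66WGWGWGWG, 2 further steps: GGGGGGGG66WGWGWGWG → GGGGGGGGGG66WGWGWGWGWG → (answer).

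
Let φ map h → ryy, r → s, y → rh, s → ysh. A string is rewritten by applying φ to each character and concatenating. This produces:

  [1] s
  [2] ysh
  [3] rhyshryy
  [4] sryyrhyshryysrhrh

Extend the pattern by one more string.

Rewriting the 17 symbols of sryyrhyshryysrhrh one by one yields ysh s rh rh s ryy rh ysh ryy s rh rh ysh s ryy s ryy; concatenated:

yshsrhrhsryyrhyshryysrhrhyshsryysryy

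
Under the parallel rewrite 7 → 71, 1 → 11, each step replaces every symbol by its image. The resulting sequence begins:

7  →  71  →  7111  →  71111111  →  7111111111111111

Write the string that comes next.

Replace each of the 16 characters of 7111111111111111 in place — 71 11 11 11 11 11 11 11 11 11 11 11 11 11 11 11 — and concatenate.

71111111111111111111111111111111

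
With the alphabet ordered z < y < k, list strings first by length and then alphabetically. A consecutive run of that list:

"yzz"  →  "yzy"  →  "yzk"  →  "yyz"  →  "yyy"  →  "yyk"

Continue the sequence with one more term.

Treat yyk as a base-3 numeral over the given alphabet and add one, carrying through any trailing k's.

ykz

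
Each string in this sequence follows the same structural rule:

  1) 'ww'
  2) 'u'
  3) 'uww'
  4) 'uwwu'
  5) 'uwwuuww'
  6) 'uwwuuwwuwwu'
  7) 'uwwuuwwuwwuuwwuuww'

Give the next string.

From term 3 onward, concatenate the last term with the second-to-last: u·ww = uww, uww·u = uwwu, …
Continuing: uwwuuwwuwwuuwwuuww · uwwuuwwuwwu gives term 8.

uwwuuwwuwwuuwwuuwwuwwuuwwuwwu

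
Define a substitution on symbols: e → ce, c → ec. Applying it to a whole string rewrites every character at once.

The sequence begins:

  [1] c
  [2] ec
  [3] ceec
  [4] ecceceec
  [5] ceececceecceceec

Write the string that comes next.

φ(ceececceecceceec) expands symbol-by-symbol to ec ce ce ec ce ec ec ce ce ec ec ce ec ce ce ec; joining the 16 pieces gives the next term.

ecceceecceececceceececceecceceec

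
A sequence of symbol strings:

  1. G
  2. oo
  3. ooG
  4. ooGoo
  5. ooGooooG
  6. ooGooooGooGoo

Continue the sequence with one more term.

ooGooooGooGooooGooooG

From term 3 onward, concatenate the last term with the second-to-last: oo·G = ooG, ooG·oo = ooGoo, …
The next term joins ooGooooGooGoo and ooGooooG.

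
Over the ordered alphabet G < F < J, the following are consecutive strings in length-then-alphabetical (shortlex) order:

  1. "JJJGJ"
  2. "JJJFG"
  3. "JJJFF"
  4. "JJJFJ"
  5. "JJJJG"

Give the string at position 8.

Advancing 3 positions from JJJJG through JJJJG → JJJJF → JJJJJ reaches term 8.

GGGGGG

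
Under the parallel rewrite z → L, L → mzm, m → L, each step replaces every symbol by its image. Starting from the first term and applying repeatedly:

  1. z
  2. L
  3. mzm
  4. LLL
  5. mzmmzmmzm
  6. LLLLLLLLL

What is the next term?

Expanding LLLLLLLLL: L→mzm, L→mzm, L→mzm, L→mzm, L→mzm, L→mzm, L→mzm, L→mzm, L→mzm. Concatenated: mzm mzm mzm mzm mzm mzm mzm mzm mzm.

mzmmzmmzmmzmmzmmzmmzmmzmmzm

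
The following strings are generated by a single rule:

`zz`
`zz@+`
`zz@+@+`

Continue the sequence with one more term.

Each term is the previous one with @+ appended.
Applying this once more to zz@+@+:

zz@+@+@+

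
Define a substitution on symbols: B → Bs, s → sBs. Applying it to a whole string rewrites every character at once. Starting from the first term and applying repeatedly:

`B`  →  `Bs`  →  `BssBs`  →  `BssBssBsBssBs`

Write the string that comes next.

Rewriting the 13 symbols of BssBssBsBssBs one by one yields Bs sBs sBs Bs sBs sBs Bs sBs Bs sBs sBs Bs sBs; concatenated:

BssBssBsBssBssBsBssBsBssBssBsBssBs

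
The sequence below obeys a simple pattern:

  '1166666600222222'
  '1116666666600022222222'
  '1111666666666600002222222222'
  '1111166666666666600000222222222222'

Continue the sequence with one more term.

Each string has the form 1^{n} 6^{2n+2} 0^{n} 2^{2n+2}, where the shown terms are n = 2, 3, 4, 5.
For the next term, n = 6, so the run lengths are 6, 14, 6, 14.

1111116666666666666600000022222222222222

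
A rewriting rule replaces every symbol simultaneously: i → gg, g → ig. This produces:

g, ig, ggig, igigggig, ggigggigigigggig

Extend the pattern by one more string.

igigggigigigggigggigggigigigggig

Replace each of the 16 characters of ggigggigigigggig in place — ig ig gg ig ig ig gg ig gg ig gg ig ig ig gg ig — and concatenate.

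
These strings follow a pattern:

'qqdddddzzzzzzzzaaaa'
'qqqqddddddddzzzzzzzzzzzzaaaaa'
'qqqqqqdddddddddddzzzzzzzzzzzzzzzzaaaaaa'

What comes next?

The n-th term is 2n-2 q's then 3n-1 d's then 4n z's then n+2 a's, where the shown terms are n = 2, 3, 4.
For the next term, n = 5, so the run lengths are 8, 14, 20, 7.

qqqqqqqqddddddddddddddzzzzzzzzzzzzzzzzzzzzaaaaaaa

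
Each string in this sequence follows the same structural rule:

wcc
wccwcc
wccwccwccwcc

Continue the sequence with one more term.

Each string is two copies of the previous one concatenated.
Doubling wccwccwccwcc:

wccwccwccwccwccwccwccwcc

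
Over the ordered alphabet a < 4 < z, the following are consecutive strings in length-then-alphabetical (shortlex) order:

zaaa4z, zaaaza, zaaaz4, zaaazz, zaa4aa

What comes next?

The successor of zaa4aa increments the rightmost position that isn't already z and resets every position after it to a.

zaa4a4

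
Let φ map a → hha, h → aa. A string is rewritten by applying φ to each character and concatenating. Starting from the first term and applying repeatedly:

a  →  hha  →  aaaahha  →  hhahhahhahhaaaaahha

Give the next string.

φ(hhahhahhahhaaaaahha) expands symbol-by-symbol to aa aa hha aa aa hha aa aa hha aa aa hha hha hha hha hha aa aa hha; joining the 19 pieces gives the next term.

aaaahhaaaaahhaaaaahhaaaaahhahhahhahhahhaaaaahha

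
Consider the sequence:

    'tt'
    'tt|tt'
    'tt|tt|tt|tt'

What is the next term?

Every step duplicates the string with '|' between the halves.
So the next term is two copies of tt|tt|tt|tt with '|' between the halves.

tt|tt|tt|tt|tt|tt|tt|tt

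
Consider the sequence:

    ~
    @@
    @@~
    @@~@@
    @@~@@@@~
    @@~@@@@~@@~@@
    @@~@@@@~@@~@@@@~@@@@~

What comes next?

@@~@@@@~@@~@@@@~@@@@~@@~@@@@~@@~@@

This is a Fibonacci-style word recurrence s(k) = s(k−1)·s(k−2): e.g. @@·~ = @@~.
Continuing: @@~@@@@~@@~@@@@~@@@@~ · @@~@@@@~@@~@@ gives term 8.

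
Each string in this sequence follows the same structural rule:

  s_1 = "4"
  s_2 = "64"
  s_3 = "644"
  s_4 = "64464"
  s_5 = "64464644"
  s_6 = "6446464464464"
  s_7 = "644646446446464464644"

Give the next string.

This is a Fibonacci-style word recurrence s(k) = s(k−1)·s(k−2): e.g. 64·4 = 644.
So term 8 is 644646446446464464644·6446464464464.

6446464464464644646446446464464464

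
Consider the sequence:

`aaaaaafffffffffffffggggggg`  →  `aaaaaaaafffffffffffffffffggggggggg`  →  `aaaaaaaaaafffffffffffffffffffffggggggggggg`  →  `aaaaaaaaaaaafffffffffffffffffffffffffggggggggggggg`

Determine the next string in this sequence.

aaaaaaaaaaaaaafffffffffffffffffffffffffffffggggggggggggggg

Term n consists of 2n a's, followed by 4n+1 f's, followed by 2n+1 g's, where the shown terms are n = 3, 4, 5, 6.
For the next term, n = 7, so the run lengths are 14, 29, 15.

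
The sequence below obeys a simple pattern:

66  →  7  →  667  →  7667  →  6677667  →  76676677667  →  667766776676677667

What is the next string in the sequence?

76676677667667766776676677667

From term 3 onward, concatenate the second-to-last term with the last: 66·7 = 667, 7·667 = 7667, …
Continuing: 76676677667 · 667766776676677667 gives term 8.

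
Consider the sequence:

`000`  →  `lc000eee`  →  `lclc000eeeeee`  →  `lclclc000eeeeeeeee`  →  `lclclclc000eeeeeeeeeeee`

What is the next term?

Each term wraps the previous one in lc on the left and eee on the right.
Applying this once more to lclclclc000eeeeeeeeeeee:

lclclclclc000eeeeeeeeeeeeeee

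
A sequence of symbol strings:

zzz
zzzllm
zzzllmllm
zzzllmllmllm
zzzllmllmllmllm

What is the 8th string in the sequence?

zzzllmllmllmllmllmllmllm

Every step adds llm to the end: s(k+1) = s(k)·llm.
From zzzllmllmllmllm, 3 further steps: zzzllmllmllmllm → zzzllmllmllmllmllm → zzzllmllmllmllmllmllm → (answer).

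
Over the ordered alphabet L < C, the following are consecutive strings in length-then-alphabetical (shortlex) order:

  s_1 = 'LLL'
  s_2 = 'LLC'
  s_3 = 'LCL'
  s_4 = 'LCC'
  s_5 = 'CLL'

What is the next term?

CLC

The successor of CLL increments the rightmost position that isn't already C and resets every position after it to L.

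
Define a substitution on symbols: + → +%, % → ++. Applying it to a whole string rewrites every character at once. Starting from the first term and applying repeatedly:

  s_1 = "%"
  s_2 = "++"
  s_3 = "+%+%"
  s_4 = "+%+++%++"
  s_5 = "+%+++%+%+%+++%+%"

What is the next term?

φ(+%+++%+%+%+++%+%) expands symbol-by-symbol to +% ++ +% +% +% ++ +% ++ +% ++ +% +% +% ++ +% ++; joining the 16 pieces gives the next term.

+%+++%+%+%+++%+++%+++%+%+%+++%++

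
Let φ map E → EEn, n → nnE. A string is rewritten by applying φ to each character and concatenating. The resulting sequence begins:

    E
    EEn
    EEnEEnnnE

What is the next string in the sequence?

Apply φ to EEnEEnnnE symbol by symbol: E→EEn, E→EEn, n→nnE, E→EEn, E→EEn, n→nnE, n→nnE, n→nnE, E→EEn; joined: EEn EEn nnE EEn EEn nnE nnE nnE EEn.

EEnEEnnnEEEnEEnnnEnnEnnEEEn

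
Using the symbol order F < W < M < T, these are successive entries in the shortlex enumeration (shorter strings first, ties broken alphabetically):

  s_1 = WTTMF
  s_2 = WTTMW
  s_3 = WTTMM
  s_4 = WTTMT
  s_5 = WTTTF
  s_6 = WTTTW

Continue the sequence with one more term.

The successor of WTTTW increments the rightmost position that isn't already T and resets every position after it to F.

WTTTM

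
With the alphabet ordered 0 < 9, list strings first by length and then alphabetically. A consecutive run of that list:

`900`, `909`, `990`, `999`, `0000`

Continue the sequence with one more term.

The successor of 0000 increments the rightmost position that isn't already 9 and resets every position after it to 0.

0009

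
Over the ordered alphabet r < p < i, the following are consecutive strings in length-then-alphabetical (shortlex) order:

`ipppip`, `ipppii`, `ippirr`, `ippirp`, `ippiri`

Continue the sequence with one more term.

Treat ippiri as a base-3 numeral over the given alphabet and add one, carrying through any trailing i's.

ippipr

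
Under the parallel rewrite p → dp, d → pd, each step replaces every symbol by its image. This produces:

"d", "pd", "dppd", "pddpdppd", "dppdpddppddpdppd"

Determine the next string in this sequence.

pddpdppddppdpddpdppdpddppddpdppd

φ(dppdpddppddpdppd) expands symbol-by-symbol to pd dp dp pd dp pd pd dp dp pd pd dp pd dp dp pd; joining the 16 pieces gives the next term.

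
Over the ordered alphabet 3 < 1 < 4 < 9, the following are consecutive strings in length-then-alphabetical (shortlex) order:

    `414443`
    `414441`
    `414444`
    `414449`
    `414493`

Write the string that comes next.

414491

Find the rightmost character of 414493 below 9, bump it to the next letter, and reset everything to its right to 3.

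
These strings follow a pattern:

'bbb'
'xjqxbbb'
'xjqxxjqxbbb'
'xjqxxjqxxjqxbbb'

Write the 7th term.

Each term is the previous one with xjqx prepended.
From xjqxxjqxxjqxbbb, 3 further steps: xjqxxjqxxjqxbbb → xjqxxjqxxjqxxjqxbbb → xjqxxjqxxjqxxjqxxjqxbbb → (answer).

xjqxxjqxxjqxxjqxxjqxxjqxbbb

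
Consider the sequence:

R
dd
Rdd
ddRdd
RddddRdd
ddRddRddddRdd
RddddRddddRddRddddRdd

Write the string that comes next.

ddRddRddddRddRddddRddddRddRddddRdd

From term 3 onward, concatenate the second-to-last term with the last: R·dd = Rdd, dd·Rdd = ddRdd, …
So term 8 is ddRddRddddRdd·RddddRddddRddRddddRdd.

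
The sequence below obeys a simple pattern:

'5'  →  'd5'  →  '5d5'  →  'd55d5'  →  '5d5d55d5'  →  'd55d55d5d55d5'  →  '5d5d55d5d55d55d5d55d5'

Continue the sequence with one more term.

d55d55d5d55d55d5d55d5d55d55d5d55d5

This is a Fibonacci-style word recurrence s(k) = s(k−2)·s(k−1): e.g. 5·d5 = 5d5.
Continuing: d55d55d5d55d5 · 5d5d55d5d55d55d5d55d5 gives term 8.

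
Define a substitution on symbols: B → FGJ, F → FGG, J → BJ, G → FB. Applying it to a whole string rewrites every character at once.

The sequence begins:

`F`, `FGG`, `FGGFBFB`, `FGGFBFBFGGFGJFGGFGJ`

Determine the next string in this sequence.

FGGFBFBFGGFGJFGGFGJFGGFBFBFGGFBBJFGGFBFBFGGFBBJ

Replace each of the 19 characters of FGGFBFBFGGFGJFGGFGJ in place — FGG FB FB FGG FGJ FGG FGJ FGG FB FB FGG FB BJ FGG FB FB FGG FB BJ — and concatenate.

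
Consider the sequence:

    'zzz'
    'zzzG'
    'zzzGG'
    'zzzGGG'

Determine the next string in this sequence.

Every step adds G to the end: s(k+1) = s(k)·G.
Applying this once more to zzzGGG:

zzzGGGG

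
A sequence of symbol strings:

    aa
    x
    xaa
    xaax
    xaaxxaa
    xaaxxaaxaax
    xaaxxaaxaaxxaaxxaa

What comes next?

xaaxxaaxaaxxaaxxaaxaaxxaaxaax

Each term (from the third on) is the previous term followed by the one before it: term 3 = x·aa = xaa.
So term 8 is xaaxxaaxaaxxaaxxaa·xaaxxaaxaax.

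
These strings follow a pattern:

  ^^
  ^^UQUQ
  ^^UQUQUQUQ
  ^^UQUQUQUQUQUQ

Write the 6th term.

Every step adds UQUQ to the end: s(k+1) = s(k)·UQUQ.
From ^^UQUQUQUQUQUQ, 2 further steps: ^^UQUQUQUQUQUQ → ^^UQUQUQUQUQUQUQUQ → (answer).

^^UQUQUQUQUQUQUQUQUQUQ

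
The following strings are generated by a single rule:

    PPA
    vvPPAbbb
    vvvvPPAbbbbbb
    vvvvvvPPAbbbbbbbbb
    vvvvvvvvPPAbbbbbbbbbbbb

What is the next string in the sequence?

s(k+1) = vv·s(k)·bbb, so each term gains vv as a prefix and bbb as a suffix.
Applying this once more to vvvvvvvvPPAbbbbbbbbbbbb:

vvvvvvvvvvPPAbbbbbbbbbbbbbbb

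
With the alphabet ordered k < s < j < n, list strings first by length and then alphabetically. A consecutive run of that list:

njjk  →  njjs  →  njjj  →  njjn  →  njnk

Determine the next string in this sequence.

njns

Find the rightmost character of njnk below n, bump it to the next letter, and reset everything to its right to k.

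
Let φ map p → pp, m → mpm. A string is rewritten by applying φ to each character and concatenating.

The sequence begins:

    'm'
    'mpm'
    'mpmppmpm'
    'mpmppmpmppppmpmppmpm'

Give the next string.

Applying the rule to each of the 20 symbols of mpmppmpmppppmpmppmpm gives the pieces mpm pp mpm pp pp mpm pp mpm pp pp pp pp mpm pp mpm pp pp mpm pp mpm, which concatenate to the answer.

mpmppmpmppppmpmppmpmppppppppmpmppmpmppppmpmppmpm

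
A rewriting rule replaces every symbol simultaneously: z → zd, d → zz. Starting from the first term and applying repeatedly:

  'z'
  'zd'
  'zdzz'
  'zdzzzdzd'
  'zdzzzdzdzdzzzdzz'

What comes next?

Replace each of the 16 characters of zdzzzdzdzdzzzdzz in place — zd zz zd zd zd zz zd zz zd zz zd zd zd zz zd zd — and concatenate.

zdzzzdzdzdzzzdzzzdzzzdzdzdzzzdzd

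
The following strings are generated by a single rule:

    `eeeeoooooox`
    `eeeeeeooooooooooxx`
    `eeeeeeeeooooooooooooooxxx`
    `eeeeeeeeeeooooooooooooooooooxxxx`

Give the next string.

The n-th term is 2n+2 e's then 4n+2 o's then n x's (n = 1, 2, …).
Setting n = 5 gives 12, 22, 5 characters in each block.

eeeeeeeeeeeeooooooooooooooooooooooxxxxx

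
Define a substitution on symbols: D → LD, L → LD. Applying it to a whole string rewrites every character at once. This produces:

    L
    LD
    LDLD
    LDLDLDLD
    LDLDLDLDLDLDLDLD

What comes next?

LDLDLDLDLDLDLDLDLDLDLDLDLDLDLDLD

Applying the rule to each of the 16 symbols of LDLDLDLDLDLDLDLD gives the pieces LD LD LD LD LD LD LD LD LD LD LD LD LD LD LD LD, which concatenate to the answer.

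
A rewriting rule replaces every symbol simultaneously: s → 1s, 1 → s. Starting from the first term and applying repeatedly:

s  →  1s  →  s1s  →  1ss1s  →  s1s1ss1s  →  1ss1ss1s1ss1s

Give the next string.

Rewriting the 13 symbols of 1ss1ss1s1ss1s one by one yields s 1s 1s s 1s 1s s 1s s 1s 1s s 1s; concatenated:

s1s1ss1s1ss1ss1s1ss1s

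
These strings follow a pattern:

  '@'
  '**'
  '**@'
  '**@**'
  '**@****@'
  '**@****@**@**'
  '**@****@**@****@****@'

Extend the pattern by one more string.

Each term (from the third on) is the previous term followed by the one before it: term 3 = **·@ = **@.
So term 8 is **@****@**@****@****@·**@****@**@**.

**@****@**@****@****@**@****@**@**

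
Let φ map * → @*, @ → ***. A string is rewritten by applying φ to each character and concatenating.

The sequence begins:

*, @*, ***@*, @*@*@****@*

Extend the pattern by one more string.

Apply φ to @*@*@****@* symbol by symbol: @→***, *→@*, @→***, *→@*, @→***, *→@*, *→@*, *→@*, *→@*, @→***, *→@*; joined: *** @* *** @* *** @* @* @* @* *** @*.

***@****@****@*@*@*@****@*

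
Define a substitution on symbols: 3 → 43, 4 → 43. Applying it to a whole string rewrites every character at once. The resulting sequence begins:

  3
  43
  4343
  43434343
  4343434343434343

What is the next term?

43434343434343434343434343434343

φ(4343434343434343) expands symbol-by-symbol to 43 43 43 43 43 43 43 43 43 43 43 43 43 43 43 43; joining the 16 pieces gives the next term.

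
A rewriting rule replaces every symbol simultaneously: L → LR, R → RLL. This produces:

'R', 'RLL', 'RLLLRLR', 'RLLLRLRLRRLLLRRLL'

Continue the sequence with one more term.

Applying the rule to each of the 17 symbols of RLLLRLRLRRLLLRRLL gives the pieces RLL LR LR LR RLL LR RLL LR RLL RLL LR LR LR RLL RLL LR LR, which concatenate to the answer.

RLLLRLRLRRLLLRRLLLRRLLRLLLRLRLRRLLRLLLRLR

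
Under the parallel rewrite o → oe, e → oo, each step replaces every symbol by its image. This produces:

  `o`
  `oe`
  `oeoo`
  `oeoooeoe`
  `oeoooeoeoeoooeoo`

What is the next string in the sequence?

oeoooeoeoeoooeoooeoooeoeoeoooeoe

φ(oeoooeoeoeoooeoo) expands symbol-by-symbol to oe oo oe oe oe oo oe oo oe oo oe oe oe oo oe oe; joining the 16 pieces gives the next term.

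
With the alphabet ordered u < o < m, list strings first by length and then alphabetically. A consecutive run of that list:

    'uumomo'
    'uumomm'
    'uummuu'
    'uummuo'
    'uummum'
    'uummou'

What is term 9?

uummmu

Continuing the enumeration 3 steps past uummou: uummou → uummoo → uummom → (answer).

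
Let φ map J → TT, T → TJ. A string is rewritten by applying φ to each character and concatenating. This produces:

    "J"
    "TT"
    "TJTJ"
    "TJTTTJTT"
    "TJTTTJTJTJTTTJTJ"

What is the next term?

Rewriting the 16 symbols of TJTTTJTJTJTTTJTJ one by one yields TJ TT TJ TJ TJ TT TJ TT TJ TT TJ TJ TJ TT TJ TT; concatenated:

TJTTTJTJTJTTTJTTTJTTTJTJTJTTTJTT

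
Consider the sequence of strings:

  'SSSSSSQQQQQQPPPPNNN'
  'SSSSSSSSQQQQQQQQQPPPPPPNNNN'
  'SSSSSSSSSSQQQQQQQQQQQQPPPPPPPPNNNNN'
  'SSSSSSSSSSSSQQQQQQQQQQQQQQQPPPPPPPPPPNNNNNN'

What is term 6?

Each string has the form S^{2n+2} Q^{3n} P^{2n} N^{n+1}, where the shown terms are n = 2, 3, 4, 5.
Setting n = 7 gives 16, 21, 14, 8 characters in each block.

SSSSSSSSSSSSSSSSQQQQQQQQQQQQQQQQQQQQQPPPPPPPPPPPPPPNNNNNNNN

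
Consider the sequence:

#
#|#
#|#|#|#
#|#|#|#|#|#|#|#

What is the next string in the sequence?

#|#|#|#|#|#|#|#|#|#|#|#|#|#|#|#

Each string is two copies of the previous one joined by '|'.
So the next term is two copies of #|#|#|#|#|#|#|# with '|' between the halves.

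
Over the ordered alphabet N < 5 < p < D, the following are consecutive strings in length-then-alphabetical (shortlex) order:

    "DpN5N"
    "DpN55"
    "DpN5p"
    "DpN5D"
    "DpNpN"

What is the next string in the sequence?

DpNp5

The successor of DpNpN increments the rightmost position that isn't already D and resets every position after it to N.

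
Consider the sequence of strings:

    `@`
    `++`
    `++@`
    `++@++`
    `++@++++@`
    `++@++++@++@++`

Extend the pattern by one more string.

This is a Fibonacci-style word recurrence s(k) = s(k−1)·s(k−2): e.g. ++·@ = ++@.
The next term joins ++@++++@++@++ and ++@++++@.

++@++++@++@++++@++++@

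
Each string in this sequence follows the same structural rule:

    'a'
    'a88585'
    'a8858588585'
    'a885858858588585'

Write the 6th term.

Every step adds 88585 to the end: s(k+1) = s(k)·88585.
From a885858858588585, 2 further steps: a885858858588585 → a88585885858858588585 → (answer).

a8858588585885858858588585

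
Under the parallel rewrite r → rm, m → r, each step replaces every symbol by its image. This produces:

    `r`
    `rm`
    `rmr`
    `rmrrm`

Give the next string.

rmrrmrmr

Rewriting each symbol of rmrrm: r→rm, m→r, r→rm, r→rm, m→r, which concatenates to rm r rm rm r.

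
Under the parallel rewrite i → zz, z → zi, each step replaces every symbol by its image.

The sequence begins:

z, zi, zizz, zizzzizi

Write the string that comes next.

Apply φ to zizzzizi symbol by symbol: z→zi, i→zz, z→zi, z→zi, z→zi, i→zz, z→zi, i→zz; joined: zi zz zi zi zi zz zi zz.

zizzzizizizzzizz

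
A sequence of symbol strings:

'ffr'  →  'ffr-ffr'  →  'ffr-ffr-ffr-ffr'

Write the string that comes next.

ffr-ffr-ffr-ffr-ffr-ffr-ffr-ffr

Every step duplicates the string with '-' between the halves.
So the next term is two copies of ffr-ffr-ffr-ffr with '-' between the halves.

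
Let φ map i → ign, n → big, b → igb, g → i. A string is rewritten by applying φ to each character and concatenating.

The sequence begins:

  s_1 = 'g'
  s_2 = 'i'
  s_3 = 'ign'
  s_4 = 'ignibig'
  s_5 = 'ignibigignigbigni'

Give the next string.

Applying the rule to each of the 17 symbols of ignibigignigbigni gives the pieces ign i big ign igb ign i ign i big ign i igb ign i big ign, which concatenate to the answer.

ignibigignigbigniignibigigniigbignibigign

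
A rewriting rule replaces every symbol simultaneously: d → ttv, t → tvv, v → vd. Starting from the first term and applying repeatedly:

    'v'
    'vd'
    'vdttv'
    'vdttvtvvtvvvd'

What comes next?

φ(vdttvtvvtvvvd) expands symbol-by-symbol to vd ttv tvv tvv vd tvv vd vd tvv vd vd vd ttv; joining the 13 pieces gives the next term.

vdttvtvvtvvvdtvvvdvdtvvvdvdvdttv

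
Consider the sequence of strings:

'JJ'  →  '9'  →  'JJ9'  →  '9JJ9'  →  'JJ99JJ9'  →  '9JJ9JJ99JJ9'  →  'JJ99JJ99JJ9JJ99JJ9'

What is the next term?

Each term (from the third on) is the two preceding terms concatenated in order: term 3 = JJ·9 = JJ9.
Continuing: 9JJ9JJ99JJ9 · JJ99JJ99JJ9JJ99JJ9 gives term 8.

9JJ9JJ99JJ9JJ99JJ99JJ9JJ99JJ9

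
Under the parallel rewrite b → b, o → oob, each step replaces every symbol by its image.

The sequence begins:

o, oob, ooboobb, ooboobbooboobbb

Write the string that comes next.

ooboobbooboobbbooboobbooboobbbb

Applying the rule to each of the 15 symbols of ooboobbooboobbb gives the pieces oob oob b oob oob b b oob oob b oob oob b b b, which concatenate to the answer.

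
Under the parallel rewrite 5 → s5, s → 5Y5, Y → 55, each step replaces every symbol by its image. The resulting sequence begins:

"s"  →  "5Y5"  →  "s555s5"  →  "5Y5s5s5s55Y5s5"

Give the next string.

φ(5Y5s5s5s55Y5s5) expands symbol-by-symbol to s5 55 s5 5Y5 s5 5Y5 s5 5Y5 s5 s5 55 s5 5Y5 s5; joining the 14 pieces gives the next term.

s555s55Y5s55Y5s55Y5s5s555s55Y5s5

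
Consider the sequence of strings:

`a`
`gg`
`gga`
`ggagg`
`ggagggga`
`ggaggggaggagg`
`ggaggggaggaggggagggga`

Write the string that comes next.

ggaggggaggaggggaggggaggaggggaggagg

Each term (from the third on) is the previous term followed by the one before it: term 3 = gg·a = gga.
Continuing: ggaggggaggaggggagggga · ggaggggaggagg gives term 8.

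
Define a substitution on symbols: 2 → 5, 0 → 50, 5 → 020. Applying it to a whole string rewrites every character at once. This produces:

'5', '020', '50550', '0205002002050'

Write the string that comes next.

Rewriting the 13 symbols of 0205002002050 one by one yields 50 5 50 020 50 50 5 50 50 5 50 020 50; concatenated:

5055002050505505055002050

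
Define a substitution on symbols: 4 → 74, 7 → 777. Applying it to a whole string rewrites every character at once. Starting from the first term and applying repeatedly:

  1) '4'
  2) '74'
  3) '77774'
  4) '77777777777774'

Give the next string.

77777777777777777777777777777777777777774

φ(77777777777774) expands symbol-by-symbol to 777 777 777 777 777 777 777 777 777 777 777 777 777 74; joining the 14 pieces gives the next term.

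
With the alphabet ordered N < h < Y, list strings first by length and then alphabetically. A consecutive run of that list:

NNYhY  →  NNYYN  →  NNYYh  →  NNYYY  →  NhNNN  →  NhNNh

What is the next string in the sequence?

NhNNY

The successor of NhNNh increments the rightmost position that isn't already Y and resets every position after it to N.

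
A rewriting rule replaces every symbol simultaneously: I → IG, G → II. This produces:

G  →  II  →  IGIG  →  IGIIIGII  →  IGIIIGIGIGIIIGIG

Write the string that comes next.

IGIIIGIGIGIIIGIIIGIIIGIGIGIIIGII

Applying the rule to each of the 16 symbols of IGIIIGIGIGIIIGIG gives the pieces IG II IG IG IG II IG II IG II IG IG IG II IG II, which concatenate to the answer.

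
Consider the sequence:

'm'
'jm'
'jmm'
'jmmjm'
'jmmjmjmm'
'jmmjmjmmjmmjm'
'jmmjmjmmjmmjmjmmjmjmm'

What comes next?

jmmjmjmmjmmjmjmmjmjmmjmmjmjmmjmmjm

This is a Fibonacci-style word recurrence s(k) = s(k−1)·s(k−2): e.g. jm·m = jmm.
The next term joins jmmjmjmmjmmjmjmmjmjmm and jmmjmjmmjmmjm.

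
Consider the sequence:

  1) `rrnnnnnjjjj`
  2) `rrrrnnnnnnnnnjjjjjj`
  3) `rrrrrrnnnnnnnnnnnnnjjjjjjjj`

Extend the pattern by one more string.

Each string has the form r^{2n} n^{4n+1} j^{2n+2} (n = 1, 2, …).
Setting n = 4 gives 8, 17, 10 characters in each block.

rrrrrrrrnnnnnnnnnnnnnnnnnjjjjjjjjjj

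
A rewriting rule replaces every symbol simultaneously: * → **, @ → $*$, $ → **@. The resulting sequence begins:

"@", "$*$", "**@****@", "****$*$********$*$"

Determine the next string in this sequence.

Applying the rule to each of the 18 symbols of ****$*$********$*$ gives the pieces ** ** ** ** **@ ** **@ ** ** ** ** ** ** ** ** **@ ** **@, which concatenate to the answer.

**********@****@******************@****@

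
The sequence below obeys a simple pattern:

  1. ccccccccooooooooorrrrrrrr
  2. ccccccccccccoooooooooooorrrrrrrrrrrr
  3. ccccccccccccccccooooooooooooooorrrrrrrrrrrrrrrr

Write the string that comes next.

ccccccccccccccccccccoooooooooooooooooorrrrrrrrrrrrrrrrrrrr

Each string has the form c^{4n} o^{3n+3} r^{4n}, where the shown terms are n = 2, 3, 4.
Setting n = 5 gives 20, 18, 20 characters in each block.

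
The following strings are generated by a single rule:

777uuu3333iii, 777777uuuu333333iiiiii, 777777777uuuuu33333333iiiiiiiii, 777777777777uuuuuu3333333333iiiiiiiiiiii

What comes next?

Reading off run lengths: 7 runs 3, 6, 9, 12; u runs 3, 4, 5, 6; 3 runs 4, 6, 8, 10; i runs 3, 6, 9, 12 — each is linear in n (n = 1, 2, …).
For the next term, n = 5, so the run lengths are 15, 7, 12, 15.

777777777777777uuuuuuu333333333333iiiiiiiiiiiiiii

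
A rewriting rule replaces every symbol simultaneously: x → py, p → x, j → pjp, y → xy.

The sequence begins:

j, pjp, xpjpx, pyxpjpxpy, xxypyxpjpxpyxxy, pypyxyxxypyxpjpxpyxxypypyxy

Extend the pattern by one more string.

Replace each of the 27 characters of pypyxyxxypyxpjpxpyxxypypyxy in place — x xy x xy py xy py py xy x xy py x pjp x py x xy py py xy x xy x xy py xy — and concatenate.

xxyxxypyxypypyxyxxypyxpjpxpyxxypypyxyxxyxxypyxy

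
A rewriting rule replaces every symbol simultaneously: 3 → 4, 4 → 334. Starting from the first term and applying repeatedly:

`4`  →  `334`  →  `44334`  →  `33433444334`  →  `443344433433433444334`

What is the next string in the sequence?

3343344433433433444334443344433433433444334

Replace each of the 21 characters of 443344433433433444334 in place — 334 334 4 4 334 334 334 4 4 334 4 4 334 4 4 334 334 334 4 4 334 — and concatenate.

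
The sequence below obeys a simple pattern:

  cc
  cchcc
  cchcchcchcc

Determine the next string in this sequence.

Each string is two copies of the previous one joined by 'h'.
Doubling cchcchcchcc with 'h' between the halves:

cchcchcchcchcchcchcchcc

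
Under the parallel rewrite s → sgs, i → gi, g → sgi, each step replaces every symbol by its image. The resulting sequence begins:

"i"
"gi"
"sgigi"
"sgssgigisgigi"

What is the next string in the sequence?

sgssgisgssgssgigisgigisgssgigisgigi

φ(sgssgigisgigi) expands symbol-by-symbol to sgs sgi sgs sgs sgi gi sgi gi sgs sgi gi sgi gi; joining the 13 pieces gives the next term.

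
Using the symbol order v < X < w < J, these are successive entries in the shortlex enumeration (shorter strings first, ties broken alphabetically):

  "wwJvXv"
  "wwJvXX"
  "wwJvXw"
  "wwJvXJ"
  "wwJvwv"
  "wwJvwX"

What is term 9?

Stepping forward 3 times from wwJvwX: wwJvwX → wwJvww → wwJvwJ, then the target.

wwJvJv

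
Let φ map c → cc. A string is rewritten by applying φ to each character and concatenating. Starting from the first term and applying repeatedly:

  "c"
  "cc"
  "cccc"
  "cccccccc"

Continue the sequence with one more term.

Rewriting each symbol of cccccccc: c→cc, c→cc, c→cc, c→cc, c→cc, c→cc, c→cc, c→cc, which concatenates to cc cc cc cc cc cc cc cc.

cccccccccccccccc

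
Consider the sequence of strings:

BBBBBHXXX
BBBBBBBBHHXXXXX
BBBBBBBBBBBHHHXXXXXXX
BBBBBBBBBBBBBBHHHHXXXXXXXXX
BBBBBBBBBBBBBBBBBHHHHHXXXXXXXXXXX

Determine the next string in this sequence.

BBBBBBBBBBBBBBBBBBBBHHHHHHXXXXXXXXXXXXX

The n-th term is 3n+2 B's then n H's then 2n+1 X's (n = 1, 2, …).
At n = 6 the blocks have lengths 20, 6, 13.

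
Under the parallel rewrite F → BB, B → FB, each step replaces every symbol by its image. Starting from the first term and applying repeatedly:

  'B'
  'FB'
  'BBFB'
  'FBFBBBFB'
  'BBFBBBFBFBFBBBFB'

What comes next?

FBFBBBFBFBFBBBFBBBFBBBFBFBFBBBFB

φ(BBFBBBFBFBFBBBFB) expands symbol-by-symbol to FB FB BB FB FB FB BB FB BB FB BB FB FB FB BB FB; joining the 16 pieces gives the next term.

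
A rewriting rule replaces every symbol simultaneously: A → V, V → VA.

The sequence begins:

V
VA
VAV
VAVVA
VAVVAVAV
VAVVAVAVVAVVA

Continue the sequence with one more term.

Rewriting the 13 symbols of VAVVAVAVVAVVA one by one yields VA V VA VA V VA V VA VA V VA VA V; concatenated:

VAVVAVAVVAVVAVAVVAVAV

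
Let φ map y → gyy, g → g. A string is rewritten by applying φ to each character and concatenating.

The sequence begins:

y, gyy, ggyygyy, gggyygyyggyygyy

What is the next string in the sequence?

ggggyygyyggyygyygggyygyyggyygyy

Applying the rule to each of the 15 symbols of gggyygyyggyygyy gives the pieces g g g gyy gyy g gyy gyy g g gyy gyy g gyy gyy, which concatenate to the answer.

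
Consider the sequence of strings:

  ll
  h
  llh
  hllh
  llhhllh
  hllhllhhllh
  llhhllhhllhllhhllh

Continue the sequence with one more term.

hllhllhhllhllhhllhhllhllhhllh

Each term (from the third on) is the two preceding terms concatenated in order: term 3 = ll·h = llh.
The next term joins hllhllhhllh and llhhllhhllhllhhllh.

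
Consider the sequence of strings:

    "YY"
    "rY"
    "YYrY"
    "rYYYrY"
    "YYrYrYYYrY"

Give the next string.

Each term (from the third on) is the two preceding terms concatenated in order: term 3 = YY·rY = YYrY.
Continuing: rYYYrY · YYrYrYYYrY gives term 6.

rYYYrYYYrYrYYYrY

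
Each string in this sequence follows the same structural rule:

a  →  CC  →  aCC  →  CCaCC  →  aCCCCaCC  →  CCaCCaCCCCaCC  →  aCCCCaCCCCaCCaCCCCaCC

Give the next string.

From term 3 onward, concatenate the second-to-last term with the last: a·CC = aCC, CC·aCC = CCaCC, …
So term 8 is CCaCCaCCCCaCC·aCCCCaCCCCaCCaCCCCaCC.

CCaCCaCCCCaCCaCCCCaCCCCaCCaCCCCaCC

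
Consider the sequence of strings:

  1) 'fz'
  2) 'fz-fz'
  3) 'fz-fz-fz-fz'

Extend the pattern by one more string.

Each string is two copies of the previous one joined by '-'.
So the next term is two copies of fz-fz-fz-fz with '-' between the halves.

fz-fz-fz-fz-fz-fz-fz-fz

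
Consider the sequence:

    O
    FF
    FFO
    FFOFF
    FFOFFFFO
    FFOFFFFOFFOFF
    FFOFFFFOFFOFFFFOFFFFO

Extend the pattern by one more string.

FFOFFFFOFFOFFFFOFFFFOFFOFFFFOFFOFF

From term 3 onward, concatenate the last term with the second-to-last: FF·O = FFO, FFO·FF = FFOFF, …
So term 8 is FFOFFFFOFFOFFFFOFFFFO·FFOFFFFOFFOFF.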